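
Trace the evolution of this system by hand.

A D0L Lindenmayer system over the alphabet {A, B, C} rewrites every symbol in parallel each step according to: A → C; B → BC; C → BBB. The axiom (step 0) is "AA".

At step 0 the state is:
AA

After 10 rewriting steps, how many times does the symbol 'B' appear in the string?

3048

0) AA
1) CC
2) BBBBBB
3) BCBCBCBCBCBC
4) BCBBBBCBBBBCBBBBCBBBBCBBBBCBBB
5) BCBBBBCBCBCBCBBBBCBCBCBCBBBBCBCBCBCBBBBCBCBCBCBBBBCBCBCBCBBBBCBCBC
6) BCBBBBCBCBCBCBBBBCBBBBCBBBBCBBBBCBCBCBCBBBBCBBBBCBBBBCBBBB…BBCBBBBCBBBBCBCBCBCBBBBCBBBBCBBBBCBBBBCBCBCBCBBBBCBBBBCBBB  (len 156)
7) BCBBBBCBCBCBCBBBBCBBBBCBBBBCBBBBCBCBCBCBBBBCBCBCBCBBBBCBCB…CBBBBCBCBCBCBBBBCBBBBCBBBBCBBBBCBCBCBCBBBBCBCBCBCBBBBCBCBC  (len 354)
8) BCBBBBCBCBCBCBBBBCBBBBCBBBBCBBBBCBCBCBCBBBBCBCBCBCBBBBCBCB…BBCBBBBCBBBBCBCBCBCBBBBCBBBBCBBBBCBBBBCBCBCBCBBBBCBBBBCBBB  (len 822)
9) BCBBBBCBCBCBCBBBBCBBBBCBBBBCBBBBCBCBCBCBBBBCBCBCBCBBBBCBCB…CBBBBCBCBCBCBBBBCBBBBCBBBBCBBBBCBCBCBCBBBBCBCBCBCBBBBCBCBC  (len 1884)
10) BCBBBBCBCBCBCBBBBCBBBBCBBBBCBBBBCBCBCBCBBBBCBCBCBCBBBBCBCB…BBCBBBBCBBBBCBCBCBCBBBBCBBBBCBBBBCBBBBCBCBCBCBBBBCBBBBCBBB  (len 4350)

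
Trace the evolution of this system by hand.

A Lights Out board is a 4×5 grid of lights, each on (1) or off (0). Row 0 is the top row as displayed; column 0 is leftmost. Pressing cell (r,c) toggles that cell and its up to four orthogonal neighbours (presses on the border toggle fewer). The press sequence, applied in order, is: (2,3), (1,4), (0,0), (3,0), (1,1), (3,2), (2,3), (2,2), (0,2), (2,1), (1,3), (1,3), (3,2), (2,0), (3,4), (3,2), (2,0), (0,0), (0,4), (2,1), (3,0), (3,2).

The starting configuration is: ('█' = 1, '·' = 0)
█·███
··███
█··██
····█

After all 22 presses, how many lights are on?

11

t=0: █·███
··███
█··██
····█
t=1: █·███
··█·█
█·█··
···██
t=2: █·██·
··██·
█·█·█
···██
t=3: ·███·
█·██·
█·█·█
···██
t=4: ·███·
█·██·
··█·█
██·██
t=5: ··██·
·█·█·
·██·█
██·██
t=6: ··██·
·█·█·
·█··█
█·█·█
t=7: ··██·
·█···
·███·
█·███
t=8: ··██·
·██··
·····
█··██
t=9: ·█···
·█···
·····
█··██
t=10: ·█···
·····
███··
██·██
t=11: ·█·█·
··███
████·
██·██
t=12: ·█···
·····
███··
██·██
t=13: ·█···
·····
██···
█·█·█
t=14: ·█···
█····
·····
··█·█
t=15: ·█···
█····
····█
··██·
t=16: ·█···
█····
··█·█
·█···
t=17: ·█···
·····
███·█
██···
t=18: █····
█····
███·█
██···
t=19: █··██
█···█
███·█
██···
t=20: █··██
██··█
····█
█····
t=21: █··██
██··█
█···█
·█···
t=22: █··██
██··█
█·█·█
··██·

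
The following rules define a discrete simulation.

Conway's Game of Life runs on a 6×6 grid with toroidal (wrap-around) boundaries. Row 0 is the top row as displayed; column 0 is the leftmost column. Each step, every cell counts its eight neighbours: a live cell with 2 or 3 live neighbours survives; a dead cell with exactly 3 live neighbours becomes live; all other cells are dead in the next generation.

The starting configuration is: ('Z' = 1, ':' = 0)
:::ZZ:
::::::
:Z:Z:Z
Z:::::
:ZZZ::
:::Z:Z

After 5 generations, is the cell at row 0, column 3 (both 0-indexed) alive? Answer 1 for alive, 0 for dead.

1

0) :::ZZ:
::::::
:Z:Z:Z
Z:::::
:ZZZ::
:::Z:Z
1) :::ZZ:
::ZZ::
Z:::::
Z::ZZ:
ZZZZZ:
::::::
2) ::ZZZ:
::ZZZ:
:ZZ:ZZ
Z:::Z:
ZZZ:Z:
:Z:::Z
3) :Z:::Z
::::::
ZZZ:::
::::Z:
::ZZZ:
:::::Z
4) Z:::::
::Z:::
:Z::::
::::ZZ
:::ZZZ
Z:ZZ:Z
5) Z:ZZ:Z
:Z::::
::::::
Z::Z:Z
::Z:::
ZZZZ::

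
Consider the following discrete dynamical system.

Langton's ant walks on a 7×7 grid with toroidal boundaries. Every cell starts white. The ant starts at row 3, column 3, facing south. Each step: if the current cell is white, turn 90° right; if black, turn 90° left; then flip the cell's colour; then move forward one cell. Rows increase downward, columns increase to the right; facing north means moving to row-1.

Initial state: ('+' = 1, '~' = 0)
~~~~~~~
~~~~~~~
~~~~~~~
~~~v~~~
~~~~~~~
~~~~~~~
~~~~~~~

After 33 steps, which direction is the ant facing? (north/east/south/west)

[0] ~~~~~~~
~~~~~~~
~~~~~~~
~~~v~~~
~~~~~~~
~~~~~~~
~~~~~~~
[1] ~~~~~~~
~~~~~~~
~~~~~~~
~~<+~~~
~~~~~~~
~~~~~~~
~~~~~~~
[2] ~~~~~~~
~~~~~~~
~~^~~~~
~~++~~~
~~~~~~~
~~~~~~~
~~~~~~~
[3] ~~~~~~~
~~~~~~~
~~+>~~~
~~++~~~
~~~~~~~
~~~~~~~
~~~~~~~
[4] ~~~~~~~
~~~~~~~
~~++~~~
~~+v~~~
~~~~~~~
~~~~~~~
~~~~~~~
[5] ~~~~~~~
~~~~~~~
~~++~~~
~~+~>~~
~~~~~~~
~~~~~~~
~~~~~~~
[6] ~~~~~~~
~~~~~~~
~~++~~~
~~+~+~~
~~~~v~~
~~~~~~~
~~~~~~~
[7] ~~~~~~~
~~~~~~~
~~++~~~
~~+~+~~
~~~<+~~
~~~~~~~
~~~~~~~
[8] ~~~~~~~
~~~~~~~
~~++~~~
~~+^+~~
~~~++~~
~~~~~~~
~~~~~~~
[9] ~~~~~~~
~~~~~~~
~~++~~~
~~++>~~
~~~++~~
~~~~~~~
~~~~~~~
[10] ~~~~~~~
~~~~~~~
~~++^~~
~~++~~~
~~~++~~
~~~~~~~
~~~~~~~
[11] ~~~~~~~
~~~~~~~
~~+++>~
~~++~~~
~~~++~~
~~~~~~~
~~~~~~~
[12] ~~~~~~~
~~~~~~~
~~++++~
~~++~v~
~~~++~~
~~~~~~~
~~~~~~~
[13] ~~~~~~~
~~~~~~~
~~++++~
~~++<+~
~~~++~~
~~~~~~~
~~~~~~~
[14] ~~~~~~~
~~~~~~~
~~++^+~
~~++++~
~~~++~~
~~~~~~~
~~~~~~~
[15] ~~~~~~~
~~~~~~~
~~+<~+~
~~++++~
~~~++~~
~~~~~~~
~~~~~~~
[16] ~~~~~~~
~~~~~~~
~~+~~+~
~~+v++~
~~~++~~
~~~~~~~
~~~~~~~
[17] ~~~~~~~
~~~~~~~
~~+~~+~
~~+~>+~
~~~++~~
~~~~~~~
~~~~~~~
[18] ~~~~~~~
~~~~~~~
~~+~^+~
~~+~~+~
~~~++~~
~~~~~~~
~~~~~~~
[19] ~~~~~~~
~~~~~~~
~~+~+>~
~~+~~+~
~~~++~~
~~~~~~~
~~~~~~~
[20] ~~~~~~~
~~~~~^~
~~+~+~~
~~+~~+~
~~~++~~
~~~~~~~
~~~~~~~
[21] ~~~~~~~
~~~~~+>
~~+~+~~
~~+~~+~
~~~++~~
~~~~~~~
~~~~~~~
[22] ~~~~~~~
~~~~~++
~~+~+~v
~~+~~+~
~~~++~~
~~~~~~~
~~~~~~~
[23] ~~~~~~~
~~~~~++
~~+~+<+
~~+~~+~
~~~++~~
~~~~~~~
~~~~~~~
[24] ~~~~~~~
~~~~~^+
~~+~+++
~~+~~+~
~~~++~~
~~~~~~~
~~~~~~~
[25] ~~~~~~~
~~~~<~+
~~+~+++
~~+~~+~
~~~++~~
~~~~~~~
~~~~~~~
[26] ~~~~^~~
~~~~+~+
~~+~+++
~~+~~+~
~~~++~~
~~~~~~~
~~~~~~~
[27] ~~~~+>~
~~~~+~+
~~+~+++
~~+~~+~
~~~++~~
~~~~~~~
~~~~~~~
[28] ~~~~++~
~~~~+v+
~~+~+++
~~+~~+~
~~~++~~
~~~~~~~
~~~~~~~
[29] ~~~~++~
~~~~<++
~~+~+++
~~+~~+~
~~~++~~
~~~~~~~
~~~~~~~
[30] ~~~~++~
~~~~~++
~~+~v++
~~+~~+~
~~~++~~
~~~~~~~
~~~~~~~
[31] ~~~~++~
~~~~~++
~~+~~>+
~~+~~+~
~~~++~~
~~~~~~~
~~~~~~~
[32] ~~~~++~
~~~~~^+
~~+~~~+
~~+~~+~
~~~++~~
~~~~~~~
~~~~~~~
[33] ~~~~++~
~~~~<~+
~~+~~~+
~~+~~+~
~~~++~~
~~~~~~~
~~~~~~~

west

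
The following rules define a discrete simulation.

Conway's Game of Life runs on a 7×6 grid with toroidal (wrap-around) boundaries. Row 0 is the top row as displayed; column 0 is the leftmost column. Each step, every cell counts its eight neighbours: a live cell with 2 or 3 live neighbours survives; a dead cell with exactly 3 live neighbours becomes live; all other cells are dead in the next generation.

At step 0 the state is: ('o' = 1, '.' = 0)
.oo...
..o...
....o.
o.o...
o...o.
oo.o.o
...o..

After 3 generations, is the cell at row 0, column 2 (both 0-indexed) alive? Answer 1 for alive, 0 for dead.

[0] .oo...
..o...
....o.
o.o...
o...o.
oo.o.o
...o..
[1] .ooo..
.ooo..
.o.o..
.o.o..
..ooo.
oooo.o
...oo.
[2] .o....
o...o.
oo.oo.
.o....
.....o
oo...o
.....o
[3] o....o
o.ooo.
ooooo.
.oo.oo
.o...o
....oo
.o...o

0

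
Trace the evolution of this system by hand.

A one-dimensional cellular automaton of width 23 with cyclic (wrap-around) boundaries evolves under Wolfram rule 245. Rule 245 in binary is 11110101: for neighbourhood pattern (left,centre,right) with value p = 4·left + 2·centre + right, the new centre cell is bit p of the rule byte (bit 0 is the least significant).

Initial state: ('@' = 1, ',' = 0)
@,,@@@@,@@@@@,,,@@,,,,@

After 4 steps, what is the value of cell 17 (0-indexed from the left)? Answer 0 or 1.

step 0: @,,@@@@,@@@@@,,,@@,,,,@
step 1: @@,,@@@@,@@@@@@,,@@@@,,
step 2: ,@@,,@@@@,@@@@@@,,@@@@,
step 3: ,,@@,,@@@@,@@@@@@,,@@@@
step 4: @,,@@,,@@@@,@@@@@@,,@@@

1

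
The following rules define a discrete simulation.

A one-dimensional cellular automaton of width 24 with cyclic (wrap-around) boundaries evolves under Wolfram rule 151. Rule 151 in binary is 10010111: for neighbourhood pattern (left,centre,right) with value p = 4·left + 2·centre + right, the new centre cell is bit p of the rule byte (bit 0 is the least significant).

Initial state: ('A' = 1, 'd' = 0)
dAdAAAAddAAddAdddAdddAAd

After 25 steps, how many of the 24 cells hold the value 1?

16

gen 0: dAdAAAAddAAddAdddAdddAAd
gen 1: AAddAAdAAddAAAAAAAAAAddA
gen 2: AdAAdddddAAdAAAAAAAAdAAd
gen 3: AdddAAAAAddddAAAAAAddddd
gen 4: AAAAdAAAdAAAAdAAAAdAAAAA
gen 5: AAAdddAdddAAdddAAdddAAAA
gen 6: AAdAAAAAAAddAAAddAAAdAAA
gen 7: AdddAAAAAdAAdAdAAdAdddAA
gen 8: dAAAdAAAdddddAddddAAAAdA
gen 9: ddAdddAdAAAAAAAAAAdAAddA
gen 10: AAAAAAAddAAAAAAAAddddAAA
gen 11: AAAAAAdAAdAAAAAAdAAAAdAA
gen 12: AAAAAddddddAAAAdddAAdddA
gen 13: AAAAdAAAAAAdAAdAAAddAAAd
gen 14: dAAdddAAAAddddddAdAAdAdd
gen 15: AddAAAdAAdAAAAAAAddddAAA
gen 16: dAAdAddddddAAAAAdAAAAdAA
gen 17: ddddAAAAAAAdAAAdddAAdddd
gen 18: AAAAdAAAAAdddAdAAAddAAAA
gen 19: AAAdddAAAdAAAAddAdAAdAAA
gen 20: AAdAAAdAdddAAdAAAdddddAA
gen 21: AdddAddAAAAddddAdAAAAAdA
gen 22: dAAAAAAdAAdAAAAAddAAAddd
gen 23: AdAAAAddddddAAAdAAdAdAAA
gen 24: dddAAdAAAAAAdAdddddAddAA
gen 25: AAAddddAAAAddAAAAAAAAAdd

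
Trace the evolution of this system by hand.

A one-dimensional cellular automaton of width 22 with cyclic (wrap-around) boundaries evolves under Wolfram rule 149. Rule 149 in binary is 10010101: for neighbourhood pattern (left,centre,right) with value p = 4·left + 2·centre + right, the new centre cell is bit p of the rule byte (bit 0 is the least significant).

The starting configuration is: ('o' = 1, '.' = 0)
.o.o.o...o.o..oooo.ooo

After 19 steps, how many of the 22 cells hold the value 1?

14

t=0: .o.o.o...o.o..oooo.ooo
t=1: .o.o.ooo.o.oo..oo...o.
t=2: .o.o..o..o...o...oo.oo
t=3: .o.oo.oo.ooo.ooo......
t=4: .o........o...o.oooooo
t=5: .oooooooo.ooo.o..oooo.
t=6: ..oooooo...o..oo..oo.o
t=7: o..oooo.oo.oo...o....o
t=8: .o..oo.......oo.oooo..
t=9: .oo...oooooo.....oo.oo
t=10: ...oo..oooo.oooo......
t=11: oo...o..oo...oo.oooooo
t=12: o.oo.oo...oo.....ooooo
t=13: .......oo...oooo..oooo
t=14: oooooo...oo..oo.o..oo.
t=15: .oooo.oo...o....oo....
t=16: ..oo....oo.oooo...oooo
t=17: o...ooo.....oo.oo..oo.
t=18: ooo..o.oooo......o....
t=19: .o.o.o..oo.ooooo.oooo.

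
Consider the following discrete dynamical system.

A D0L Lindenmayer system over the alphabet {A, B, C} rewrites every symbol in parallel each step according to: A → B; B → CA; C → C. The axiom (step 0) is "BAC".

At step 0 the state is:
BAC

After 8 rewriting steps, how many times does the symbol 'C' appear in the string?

gen 0: BAC
gen 1: CABC
gen 2: CBCAC
gen 3: CCACBC
gen 4: CCBCCAC
gen 5: CCCACCBC
gen 6: CCCBCCCAC
gen 7: CCCCACCCBC
gen 8: CCCCBCCCCAC

9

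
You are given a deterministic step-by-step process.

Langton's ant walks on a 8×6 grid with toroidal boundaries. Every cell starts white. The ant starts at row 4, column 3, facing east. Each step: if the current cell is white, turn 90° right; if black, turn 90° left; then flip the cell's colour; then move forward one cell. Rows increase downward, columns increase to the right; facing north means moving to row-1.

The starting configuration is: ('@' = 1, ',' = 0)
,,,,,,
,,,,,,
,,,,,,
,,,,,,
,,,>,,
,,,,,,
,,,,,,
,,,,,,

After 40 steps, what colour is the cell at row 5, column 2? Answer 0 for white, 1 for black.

1

t=0: ,,,,,,
,,,,,,
,,,,,,
,,,,,,
,,,>,,
,,,,,,
,,,,,,
,,,,,,
t=1: ,,,,,,
,,,,,,
,,,,,,
,,,,,,
,,,@,,
,,,v,,
,,,,,,
,,,,,,
t=2: ,,,,,,
,,,,,,
,,,,,,
,,,,,,
,,,@,,
,,<@,,
,,,,,,
,,,,,,
t=3: ,,,,,,
,,,,,,
,,,,,,
,,,,,,
,,^@,,
,,@@,,
,,,,,,
,,,,,,
t=4: ,,,,,,
,,,,,,
,,,,,,
,,,,,,
,,@>,,
,,@@,,
,,,,,,
,,,,,,
t=5: ,,,,,,
,,,,,,
,,,,,,
,,,^,,
,,@,,,
,,@@,,
,,,,,,
,,,,,,
t=6: ,,,,,,
,,,,,,
,,,,,,
,,,@>,
,,@,,,
,,@@,,
,,,,,,
,,,,,,
t=7: ,,,,,,
,,,,,,
,,,,,,
,,,@@,
,,@,v,
,,@@,,
,,,,,,
,,,,,,
t=8: ,,,,,,
,,,,,,
,,,,,,
,,,@@,
,,@<@,
,,@@,,
,,,,,,
,,,,,,
t=9: ,,,,,,
,,,,,,
,,,,,,
,,,^@,
,,@@@,
,,@@,,
,,,,,,
,,,,,,
t=10: ,,,,,,
,,,,,,
,,,,,,
,,<,@,
,,@@@,
,,@@,,
,,,,,,
,,,,,,
t=11: ,,,,,,
,,,,,,
,,^,,,
,,@,@,
,,@@@,
,,@@,,
,,,,,,
,,,,,,
t=12: ,,,,,,
,,,,,,
,,@>,,
,,@,@,
,,@@@,
,,@@,,
,,,,,,
,,,,,,
t=13: ,,,,,,
,,,,,,
,,@@,,
,,@v@,
,,@@@,
,,@@,,
,,,,,,
,,,,,,
t=14: ,,,,,,
,,,,,,
,,@@,,
,,<@@,
,,@@@,
,,@@,,
,,,,,,
,,,,,,
t=15: ,,,,,,
,,,,,,
,,@@,,
,,,@@,
,,v@@,
,,@@,,
,,,,,,
,,,,,,
t=16: ,,,,,,
,,,,,,
,,@@,,
,,,@@,
,,,>@,
,,@@,,
,,,,,,
,,,,,,
t=17: ,,,,,,
,,,,,,
,,@@,,
,,,^@,
,,,,@,
,,@@,,
,,,,,,
,,,,,,
t=18: ,,,,,,
,,,,,,
,,@@,,
,,<,@,
,,,,@,
,,@@,,
,,,,,,
,,,,,,
t=19: ,,,,,,
,,,,,,
,,^@,,
,,@,@,
,,,,@,
,,@@,,
,,,,,,
,,,,,,
t=20: ,,,,,,
,,,,,,
,<,@,,
,,@,@,
,,,,@,
,,@@,,
,,,,,,
,,,,,,
t=21: ,,,,,,
,^,,,,
,@,@,,
,,@,@,
,,,,@,
,,@@,,
,,,,,,
,,,,,,
t=22: ,,,,,,
,@>,,,
,@,@,,
,,@,@,
,,,,@,
,,@@,,
,,,,,,
,,,,,,
t=23: ,,,,,,
,@@,,,
,@v@,,
,,@,@,
,,,,@,
,,@@,,
,,,,,,
,,,,,,
t=24: ,,,,,,
,@@,,,
,<@@,,
,,@,@,
,,,,@,
,,@@,,
,,,,,,
,,,,,,
t=25: ,,,,,,
,@@,,,
,,@@,,
,v@,@,
,,,,@,
,,@@,,
,,,,,,
,,,,,,
t=26: ,,,,,,
,@@,,,
,,@@,,
<@@,@,
,,,,@,
,,@@,,
,,,,,,
,,,,,,
t=27: ,,,,,,
,@@,,,
^,@@,,
@@@,@,
,,,,@,
,,@@,,
,,,,,,
,,,,,,
t=28: ,,,,,,
,@@,,,
@>@@,,
@@@,@,
,,,,@,
,,@@,,
,,,,,,
,,,,,,
t=29: ,,,,,,
,@@,,,
@@@@,,
@v@,@,
,,,,@,
,,@@,,
,,,,,,
,,,,,,
t=30: ,,,,,,
,@@,,,
@@@@,,
@,>,@,
,,,,@,
,,@@,,
,,,,,,
,,,,,,
t=31: ,,,,,,
,@@,,,
@@^@,,
@,,,@,
,,,,@,
,,@@,,
,,,,,,
,,,,,,
t=32: ,,,,,,
,@@,,,
@<,@,,
@,,,@,
,,,,@,
,,@@,,
,,,,,,
,,,,,,
t=33: ,,,,,,
,@@,,,
@,,@,,
@v,,@,
,,,,@,
,,@@,,
,,,,,,
,,,,,,
t=34: ,,,,,,
,@@,,,
@,,@,,
<@,,@,
,,,,@,
,,@@,,
,,,,,,
,,,,,,
t=35: ,,,,,,
,@@,,,
@,,@,,
,@,,@,
v,,,@,
,,@@,,
,,,,,,
,,,,,,
t=36: ,,,,,,
,@@,,,
@,,@,,
,@,,@,
@,,,@<
,,@@,,
,,,,,,
,,,,,,
t=37: ,,,,,,
,@@,,,
@,,@,,
,@,,@^
@,,,@@
,,@@,,
,,,,,,
,,,,,,
t=38: ,,,,,,
,@@,,,
@,,@,,
>@,,@@
@,,,@@
,,@@,,
,,,,,,
,,,,,,
t=39: ,,,,,,
,@@,,,
@,,@,,
@@,,@@
v,,,@@
,,@@,,
,,,,,,
,,,,,,
t=40: ,,,,,,
,@@,,,
@,,@,,
@@,,@@
,>,,@@
,,@@,,
,,,,,,
,,,,,,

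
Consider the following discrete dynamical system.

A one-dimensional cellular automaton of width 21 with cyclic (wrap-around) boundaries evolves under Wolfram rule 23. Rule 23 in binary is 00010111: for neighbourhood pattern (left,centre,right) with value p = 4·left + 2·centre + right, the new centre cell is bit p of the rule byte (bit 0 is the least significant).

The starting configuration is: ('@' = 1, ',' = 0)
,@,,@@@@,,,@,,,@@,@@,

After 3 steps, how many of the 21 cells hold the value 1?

[0] ,@,,@@@@,,,@,,,@@,@@,
[1] @@@@,,,,@@@@@@@,,,,,@
[2] ,,,,@@@@,,,,,,,@@@@@,
[3] @@@@,,,,@@@@@@@,,,,,@

12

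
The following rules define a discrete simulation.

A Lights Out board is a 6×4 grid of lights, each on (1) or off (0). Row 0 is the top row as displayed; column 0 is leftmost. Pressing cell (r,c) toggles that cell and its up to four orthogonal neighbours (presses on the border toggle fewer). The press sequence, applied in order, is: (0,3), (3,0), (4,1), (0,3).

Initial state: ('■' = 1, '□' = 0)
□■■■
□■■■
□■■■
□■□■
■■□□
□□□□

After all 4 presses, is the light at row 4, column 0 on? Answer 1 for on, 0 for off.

k=0  □■■■
□■■■
□■■■
□■□■
■■□□
□□□□
k=1  □■□□
□■■□
□■■■
□■□■
■■□□
□□□□
k=2  □■□□
□■■□
■■■■
■□□■
□■□□
□□□□
k=3  □■□□
□■■□
■■■■
■■□■
■□■□
□■□□
k=4  □■■■
□■■■
■■■■
■■□■
■□■□
□■□□

1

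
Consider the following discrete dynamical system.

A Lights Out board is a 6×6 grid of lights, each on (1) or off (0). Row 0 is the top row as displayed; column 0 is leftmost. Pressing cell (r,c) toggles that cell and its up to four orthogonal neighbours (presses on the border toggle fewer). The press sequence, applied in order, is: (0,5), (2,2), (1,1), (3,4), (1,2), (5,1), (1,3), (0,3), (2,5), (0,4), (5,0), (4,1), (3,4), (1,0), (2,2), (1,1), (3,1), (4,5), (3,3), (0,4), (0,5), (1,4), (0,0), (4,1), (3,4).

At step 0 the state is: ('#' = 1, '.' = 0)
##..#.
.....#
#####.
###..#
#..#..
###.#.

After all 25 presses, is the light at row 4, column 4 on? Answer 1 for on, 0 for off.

k=0  ##..#.
.....#
#####.
###..#
#..#..
###.#.
k=1  ##...#
......
#####.
###..#
#..#..
###.#.
k=2  ##...#
..#...
#...#.
##...#
#..#..
###.#.
k=3  #....#
##....
##..#.
##...#
#..#..
###.#.
k=4  #....#
##....
##....
##.##.
#..##.
###.#.
k=5  #.#..#
#.##..
###...
##.##.
#..##.
###.#.
k=6  #.#..#
#.##..
###...
##.##.
##.##.
....#.
k=7  #.##.#
#...#.
####..
##.##.
##.##.
....#.
k=8  #...##
#..##.
####..
##.##.
##.##.
....#.
k=9  #...##
#..###
######
##.###
##.##.
....#.
k=10  #..#..
#..#.#
######
##.###
##.##.
....#.
k=11  #..#..
#..#.#
######
##.###
.#.##.
##..#.
k=12  #..#..
#..#.#
######
#..###
#.###.
#...#.
k=13  #..#..
#..#.#
####.#
#.....
#.##..
#...#.
k=14  ...#..
.#.#.#
.###.#
#.....
#.##..
#...#.
k=15  ...#..
.###.#
.....#
#.#...
#.##..
#...#.
k=16  .#.#..
#..#.#
.#...#
#.#...
#.##..
#...#.
k=17  .#.#..
#..#.#
.....#
.#....
####..
#...#.
k=18  .#.#..
#..#.#
.....#
.#...#
######
#...##
k=19  .#.#..
#..#.#
...#.#
.#####
###.##
#...##
k=20  .#..##
#..###
...#.#
.#####
###.##
#...##
k=21  .#....
#..##.
...#.#
.#####
###.##
#...##
k=22  .#..#.
#....#
...###
.#####
###.##
#...##
k=23  #...#.
.....#
...###
.#####
###.##
#...##
k=24  #...#.
.....#
...###
..####
....##
##..##
k=25  #...#.
.....#
...#.#
..#...
.....#
##..##

0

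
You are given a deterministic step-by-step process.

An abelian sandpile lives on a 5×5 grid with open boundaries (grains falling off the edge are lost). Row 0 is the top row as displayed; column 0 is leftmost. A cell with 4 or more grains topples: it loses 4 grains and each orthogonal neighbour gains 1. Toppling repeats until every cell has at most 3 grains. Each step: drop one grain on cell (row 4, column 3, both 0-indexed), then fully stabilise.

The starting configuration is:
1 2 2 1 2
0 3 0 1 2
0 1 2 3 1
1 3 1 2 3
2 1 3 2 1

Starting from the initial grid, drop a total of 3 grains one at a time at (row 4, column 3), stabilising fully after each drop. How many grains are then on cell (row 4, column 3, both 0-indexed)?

gen 0: 1 2 2 1 2
0 3 0 1 2
0 1 2 3 1
1 3 1 2 3
2 1 3 2 1
gen 1: 1 2 2 1 2
0 3 0 1 2
0 1 2 3 1
1 3 1 2 3
2 1 3 3 1
gen 2: 1 2 2 1 2
0 3 0 1 2
0 1 2 3 1
1 3 2 3 3
2 2 0 1 2
gen 3: 1 2 2 1 2
0 3 0 1 2
0 1 2 3 1
1 3 2 3 3
2 2 0 2 2

2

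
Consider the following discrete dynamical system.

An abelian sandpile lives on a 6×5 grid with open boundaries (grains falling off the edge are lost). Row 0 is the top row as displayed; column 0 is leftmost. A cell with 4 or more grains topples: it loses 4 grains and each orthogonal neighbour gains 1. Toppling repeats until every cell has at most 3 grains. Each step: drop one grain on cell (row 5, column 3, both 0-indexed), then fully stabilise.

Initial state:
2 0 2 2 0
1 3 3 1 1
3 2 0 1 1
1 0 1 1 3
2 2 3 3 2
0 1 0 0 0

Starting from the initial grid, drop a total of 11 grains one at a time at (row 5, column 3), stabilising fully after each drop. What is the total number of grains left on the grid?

48

0) 2 0 2 2 0
1 3 3 1 1
3 2 0 1 1
1 0 1 1 3
2 2 3 3 2
0 1 0 0 0
1) 2 0 2 2 0
1 3 3 1 1
3 2 0 1 1
1 0 1 1 3
2 2 3 3 2
0 1 0 1 0
2) 2 0 2 2 0
1 3 3 1 1
3 2 0 1 1
1 0 1 1 3
2 2 3 3 2
0 1 0 2 0
3) 2 0 2 2 0
1 3 3 1 1
3 2 0 1 1
1 0 1 1 3
2 2 3 3 2
0 1 0 3 0
4) 2 0 2 2 0
1 3 3 1 1
3 2 0 1 1
1 0 2 2 3
2 3 0 1 3
0 1 2 1 1
5) 2 0 2 2 0
1 3 3 1 1
3 2 0 1 1
1 0 2 2 3
2 3 0 1 3
0 1 2 2 1
6) 2 0 2 2 0
1 3 3 1 1
3 2 0 1 1
1 0 2 2 3
2 3 0 1 3
0 1 2 3 1
7) 2 0 2 2 0
1 3 3 1 1
3 2 0 1 1
1 0 2 2 3
2 3 0 2 3
0 1 3 0 2
8) 2 0 2 2 0
1 3 3 1 1
3 2 0 1 1
1 0 2 2 3
2 3 0 2 3
0 1 3 1 2
9) 2 0 2 2 0
1 3 3 1 1
3 2 0 1 1
1 0 2 2 3
2 3 0 2 3
0 1 3 2 2
10) 2 0 2 2 0
1 3 3 1 1
3 2 0 1 1
1 0 2 2 3
2 3 0 2 3
0 1 3 3 2
11) 2 0 2 2 0
1 3 3 1 1
3 2 0 1 1
1 0 2 2 3
2 3 1 3 3
0 2 0 1 3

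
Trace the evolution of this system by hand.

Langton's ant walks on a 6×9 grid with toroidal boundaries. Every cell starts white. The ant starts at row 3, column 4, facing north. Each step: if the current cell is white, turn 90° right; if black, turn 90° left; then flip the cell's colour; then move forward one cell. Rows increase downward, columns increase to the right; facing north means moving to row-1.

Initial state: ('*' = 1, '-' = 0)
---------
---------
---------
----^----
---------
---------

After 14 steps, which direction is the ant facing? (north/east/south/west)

south

t=0: ---------
---------
---------
----^----
---------
---------
t=1: ---------
---------
---------
----*>---
---------
---------
t=2: ---------
---------
---------
----**---
-----v---
---------
t=3: ---------
---------
---------
----**---
----<*---
---------
t=4: ---------
---------
---------
----^*---
----**---
---------
t=5: ---------
---------
---------
---<-*---
----**---
---------
t=6: ---------
---------
---^-----
---*-*---
----**---
---------
t=7: ---------
---------
---*>----
---*-*---
----**---
---------
t=8: ---------
---------
---**----
---*v*---
----**---
---------
t=9: ---------
---------
---**----
---<**---
----**---
---------
t=10: ---------
---------
---**----
----**---
---v**---
---------
t=11: ---------
---------
---**----
----**---
--<***---
---------
t=12: ---------
---------
---**----
--^-**---
--****---
---------
t=13: ---------
---------
---**----
--*>**---
--****---
---------
t=14: ---------
---------
---**----
--****---
--*v**---
---------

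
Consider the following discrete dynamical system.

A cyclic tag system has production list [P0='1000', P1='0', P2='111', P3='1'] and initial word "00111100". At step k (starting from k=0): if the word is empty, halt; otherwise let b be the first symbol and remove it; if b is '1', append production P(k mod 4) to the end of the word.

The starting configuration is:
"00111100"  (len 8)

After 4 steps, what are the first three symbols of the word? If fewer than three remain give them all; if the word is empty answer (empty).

k=0  "00111100"  (len 8)
k=1  "0111100"  (len 7)
k=2  "111100"  (len 6)
k=3  "11100111"  (len 8)
k=4  "11001111"  (len 8)

110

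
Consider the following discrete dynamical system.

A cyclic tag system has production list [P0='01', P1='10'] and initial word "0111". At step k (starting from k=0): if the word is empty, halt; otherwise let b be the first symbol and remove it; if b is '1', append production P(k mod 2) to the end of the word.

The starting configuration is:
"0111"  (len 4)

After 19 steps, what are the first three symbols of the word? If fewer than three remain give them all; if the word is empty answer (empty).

110

step 0: "0111"  (len 4)
step 1: "111"  (len 3)
step 2: "1110"  (len 4)
step 3: "11001"  (len 5)
step 4: "100110"  (len 6)
step 5: "0011001"  (len 7)
step 6: "011001"  (len 6)
step 7: "11001"  (len 5)
step 8: "100110"  (len 6)
step 9: "0011001"  (len 7)
step 10: "011001"  (len 6)
step 11: "11001"  (len 5)
step 12: "100110"  (len 6)
step 13: "0011001"  (len 7)
step 14: "011001"  (len 6)
step 15: "11001"  (len 5)
step 16: "100110"  (len 6)
step 17: "0011001"  (len 7)
step 18: "011001"  (len 6)
step 19: "11001"  (len 5)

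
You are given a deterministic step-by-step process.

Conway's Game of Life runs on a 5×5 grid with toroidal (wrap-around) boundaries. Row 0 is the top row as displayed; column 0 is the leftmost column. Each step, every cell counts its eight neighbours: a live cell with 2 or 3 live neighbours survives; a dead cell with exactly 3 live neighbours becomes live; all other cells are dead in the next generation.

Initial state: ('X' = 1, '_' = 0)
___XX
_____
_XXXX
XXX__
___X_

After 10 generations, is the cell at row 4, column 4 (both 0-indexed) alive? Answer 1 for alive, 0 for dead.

0

step 0: ___XX
_____
_XXXX
XXX__
___X_
step 1: ___XX
X____
___XX
X____
XX_X_
step 2: _XXX_
X____
X___X
XXXX_
XXXX_
step 3: ___X_
X_XX_
__XX_
_____
_____
step 4: __XXX
_X___
_XXXX
_____
_____
step 5: __XX_
_X___
XXXX_
__XX_
___X_
step 6: __XX_
X___X
X__XX
_____
____X
step 7: X__X_
XXX__
X__X_
X__X_
___X_
step 8: X__X_
X_XX_
X__X_
__XX_
__XX_
step 9: _____
X_XX_
_____
_X___
_X___
step 10: _XX__
_____
_XX__
_____
_____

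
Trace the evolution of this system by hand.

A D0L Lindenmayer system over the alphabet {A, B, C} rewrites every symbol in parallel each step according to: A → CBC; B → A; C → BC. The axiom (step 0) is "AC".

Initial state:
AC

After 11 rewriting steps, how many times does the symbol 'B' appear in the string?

0) AC
1) CBCBC
2) BCABCABC
3) ABCCBCABCCBCABC
4) CBCABCBCABCCBCABCBCABCCBCABC
5) BCABCCBCABCABCCBCABCBCABCCBCABCABCCBCABCBCABCCBCABC
6) ABCCBCABCBCABCCBCABCCBCABCBCABCCBCABCABCCBCABCBCABCCBCABCCBCABCBCABCCBCABCABCCBCABCBCABCCBCABC
7) CBCABCBCABCCBCABCABCCBCABCBCABCCBCABCBCABCCBCABCABCCBCABCB…CABCCBCABCBCABCCBCABCCBCABCBCABCCBCABCABCCBCABCBCABCCBCABC  (len 173)
8) BCABCCBCABCABCCBCABCBCABCCBCABCCBCABCBCABCCBCABCABCCBCABCB…CABCCBCABCBCABCCBCABCCBCABCBCABCCBCABCABCCBCABCBCABCCBCABC  (len 318)
9) ABCCBCABCBCABCCBCABCCBCABCBCABCCBCABCABCCBCABCBCABCCBCABCB…CABCCBCABCBCABCCBCABCCBCABCBCABCCBCABCABCCBCABCBCABCCBCABC  (len 585)
10) CBCABCBCABCCBCABCABCCBCABCBCABCCBCABCBCABCCBCABCABCCBCABCB…CABCCBCABCBCABCCBCABCCBCABCBCABCCBCABCABCCBCABCBCABCCBCABC  (len 1076)
11) BCABCCBCABCABCCBCABCBCABCCBCABCCBCABCBCABCCBCABCABCCBCABCB…CABCCBCABCBCABCCBCABCCBCABCBCABCCBCABCABCCBCABCBCABCCBCABC  (len 1979)

697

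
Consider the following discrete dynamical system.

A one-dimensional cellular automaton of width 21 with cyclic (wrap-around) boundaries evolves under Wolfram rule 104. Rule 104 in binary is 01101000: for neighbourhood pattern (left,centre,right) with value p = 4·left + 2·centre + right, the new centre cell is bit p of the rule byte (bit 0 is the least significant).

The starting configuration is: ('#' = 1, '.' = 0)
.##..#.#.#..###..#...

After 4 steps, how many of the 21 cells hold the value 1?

0) .##..#.#.#..###..#...
1) .##...#.#...#.#......
2) .##....#.....#.......
3) .##..................
4) .##..................

2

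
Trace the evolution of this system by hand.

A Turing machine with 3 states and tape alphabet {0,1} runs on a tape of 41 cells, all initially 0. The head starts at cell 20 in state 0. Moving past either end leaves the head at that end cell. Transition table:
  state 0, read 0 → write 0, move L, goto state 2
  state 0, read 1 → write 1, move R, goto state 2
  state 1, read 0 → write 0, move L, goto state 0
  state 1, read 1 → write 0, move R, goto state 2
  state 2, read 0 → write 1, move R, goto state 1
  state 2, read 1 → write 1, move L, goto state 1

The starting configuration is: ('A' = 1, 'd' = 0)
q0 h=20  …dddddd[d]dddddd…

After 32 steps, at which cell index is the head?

k=0  q0 h=20  …dddddd[d]dddddd…
k=1  q2 h=19  …dddddd[d]dddddd…
k=2  q1 h=20  …dddddA[d]dddddd…
k=3  q0 h=19  …dddddd[A]dddddd…
k=4  q2 h=20  …dddddA[d]dddddd…
k=5  q1 h=21  …ddddAA[d]dddddd…
k=6  q0 h=20  …dddddA[A]dddddd…
k=7  q2 h=21  …ddddAA[d]dddddd…
k=8  q1 h=22  …dddAAA[d]dddddd…
k=9  q0 h=21  …ddddAA[A]dddddd…
k=10  q2 h=22  …dddAAA[d]dddddd…
k=11  q1 h=23  …ddAAAA[d]dddddd…
k=12  q0 h=22  …dddAAA[A]dddddd…
k=13  q2 h=23  …ddAAAA[d]dddddd…
k=14  q1 h=24  …dAAAAA[d]dddddd…
k=15  q0 h=23  …ddAAAA[A]dddddd…
k=16  q2 h=24  …dAAAAA[d]dddddd…
k=17  q1 h=25  …AAAAAA[d]dddddd…
k=18  q0 h=24  …dAAAAA[A]dddddd…
k=19  q2 h=25  …AAAAAA[d]dddddd…
k=20  q1 h=26  …AAAAAA[d]dddddd…
k=21  q0 h=25  …AAAAAA[A]dddddd…
k=22  q2 h=26  …AAAAAA[d]dddddd…
k=23  q1 h=27  …AAAAAA[d]dddddd…
k=24  q0 h=26  …AAAAAA[A]dddddd…
k=25  q2 h=27  …AAAAAA[d]dddddd…
k=26  q1 h=28  …AAAAAA[d]dddddd…
k=27  q0 h=27  …AAAAAA[A]dddddd…
k=28  q2 h=28  …AAAAAA[d]dddddd…
k=29  q1 h=29  …AAAAAA[d]dddddd…
k=30  q0 h=28  …AAAAAA[A]dddddd…
k=31  q2 h=29  …AAAAAA[d]dddddd…
k=32  q1 h=30  …AAAAAA[d]dddddd…

30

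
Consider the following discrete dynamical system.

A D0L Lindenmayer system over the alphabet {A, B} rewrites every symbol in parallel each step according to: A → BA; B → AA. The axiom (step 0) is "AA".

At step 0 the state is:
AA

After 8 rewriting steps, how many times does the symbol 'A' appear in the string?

342

gen 0: AA
gen 1: BABA
gen 2: AABAAABA
gen 3: BABAAABABABAAABA
gen 4: AABAAABABABAAABAAABAAABABABAAABA
gen 5: BABAAABABABAAABAAABAAABABABAAABABABAAABABABAAABAAABAAABABABAAABA
gen 6: AABAAABABABAAABAAABAAABABABAAABABABAAABABABAAABAAABAAABABA…BABABAAABAAABAAABABABAAABABABAAABABABAAABAAABAAABABABAAABA  (len 128)
gen 7: BABAAABABABAAABAAABAAABABABAAABABABAAABABABAAABAAABAAABABA…BABABAAABAAABAAABABABAAABABABAAABABABAAABAAABAAABABABAAABA  (len 256)
gen 8: AABAAABABABAAABAAABAAABABABAAABABABAAABABABAAABAAABAAABABA…BABABAAABAAABAAABABABAAABABABAAABABABAAABAAABAAABABABAAABA  (len 512)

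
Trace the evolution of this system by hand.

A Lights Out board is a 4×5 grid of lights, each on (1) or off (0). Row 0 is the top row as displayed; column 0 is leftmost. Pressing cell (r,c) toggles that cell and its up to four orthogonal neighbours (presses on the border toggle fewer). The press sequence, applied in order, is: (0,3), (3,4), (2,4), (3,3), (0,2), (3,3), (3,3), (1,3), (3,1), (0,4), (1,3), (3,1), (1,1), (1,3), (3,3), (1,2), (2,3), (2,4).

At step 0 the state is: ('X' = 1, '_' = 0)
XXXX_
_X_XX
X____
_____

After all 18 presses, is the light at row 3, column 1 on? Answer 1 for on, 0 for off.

t=0: XXXX_
_X_XX
X____
_____
t=1: XX__X
_X__X
X____
_____
t=2: XX__X
_X__X
X___X
___XX
t=3: XX__X
_X___
X__X_
___X_
t=4: XX__X
_X___
X____
__X_X
t=5: X_XXX
_XX__
X____
__X_X
t=6: X_XXX
_XX__
X__X_
___X_
t=7: X_XXX
_XX__
X____
__X_X
t=8: X_X_X
_X_XX
X__X_
__X_X
t=9: X_X_X
_X_XX
XX_X_
XX__X
t=10: X_XX_
_X_X_
XX_X_
XX__X
t=11: X_X__
_XX_X
XX___
XX__X
t=12: X_X__
_XX_X
X____
__X_X
t=13: XXX__
X___X
XX___
__X_X
t=14: XXXX_
X_XX_
XX_X_
__X_X
t=15: XXXX_
X_XX_
XX___
___X_
t=16: XX_X_
XX___
XXX__
___X_
t=17: XX_X_
XX_X_
XX_XX
_____
t=18: XX_X_
XX_XX
XX___
____X

0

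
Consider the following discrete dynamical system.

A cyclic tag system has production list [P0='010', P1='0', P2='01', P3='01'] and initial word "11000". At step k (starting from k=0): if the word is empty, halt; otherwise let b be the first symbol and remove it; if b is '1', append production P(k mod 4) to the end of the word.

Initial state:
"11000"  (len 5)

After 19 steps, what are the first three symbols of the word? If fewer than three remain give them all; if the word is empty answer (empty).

t=0: "11000"  (len 5)
t=1: "1000010"  (len 7)
t=2: "0000100"  (len 7)
t=3: "000100"  (len 6)
t=4: "00100"  (len 5)
t=5: "0100"  (len 4)
t=6: "100"  (len 3)
t=7: "0001"  (len 4)
t=8: "001"  (len 3)
t=9: "01"  (len 2)
t=10: "1"  (len 1)
t=11: "01"  (len 2)
t=12: "1"  (len 1)
t=13: "010"  (len 3)
t=14: "10"  (len 2)
t=15: "001"  (len 3)
t=16: "01"  (len 2)
t=17: "1"  (len 1)
t=18: "0"  (len 1)
t=19: (halted — word empty)

(empty)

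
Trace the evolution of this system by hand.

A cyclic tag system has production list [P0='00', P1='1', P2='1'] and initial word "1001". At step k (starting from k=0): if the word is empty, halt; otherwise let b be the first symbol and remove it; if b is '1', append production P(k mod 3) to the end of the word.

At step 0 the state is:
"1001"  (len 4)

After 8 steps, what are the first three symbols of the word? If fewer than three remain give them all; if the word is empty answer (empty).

(empty)

[0] "1001"  (len 4)
[1] "00100"  (len 5)
[2] "0100"  (len 4)
[3] "100"  (len 3)
[4] "0000"  (len 4)
[5] "000"  (len 3)
[6] "00"  (len 2)
[7] "0"  (len 1)
[8] (halted — word empty)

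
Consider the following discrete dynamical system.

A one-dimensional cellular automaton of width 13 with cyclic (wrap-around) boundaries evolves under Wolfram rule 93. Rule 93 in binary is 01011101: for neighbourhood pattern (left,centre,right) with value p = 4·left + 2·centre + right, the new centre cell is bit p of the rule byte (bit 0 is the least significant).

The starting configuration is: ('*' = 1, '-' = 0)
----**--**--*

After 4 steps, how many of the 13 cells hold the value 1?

0) ----**--**--*
1) ***-***-***-*
2) --*-*-*-*-*-*
3) *-*-*-*-*-*-*
4) *-*-*-*-*-*-*

7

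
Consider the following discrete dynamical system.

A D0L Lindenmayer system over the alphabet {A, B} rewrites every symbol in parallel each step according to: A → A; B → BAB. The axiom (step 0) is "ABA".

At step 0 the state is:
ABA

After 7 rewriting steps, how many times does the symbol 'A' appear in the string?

129

t=0: ABA
t=1: ABABA
t=2: ABABABABA
t=3: ABABABABABABABABA
t=4: ABABABABABABABABABABABABABABABABA
t=5: ABABABABABABABABABABABABABABABABABABABABABABABABABABABABABABABABA
t=6: ABABABABABABABABABABABABABABABABABABABABABABABABABABABABAB…BABABABABABABABABABABABABABABABABABABABABABABABABABABABABA  (len 129)
t=7: ABABABABABABABABABABABABABABABABABABABABABABABABABABABABAB…BABABABABABABABABABABABABABABABABABABABABABABABABABABABABA  (len 257)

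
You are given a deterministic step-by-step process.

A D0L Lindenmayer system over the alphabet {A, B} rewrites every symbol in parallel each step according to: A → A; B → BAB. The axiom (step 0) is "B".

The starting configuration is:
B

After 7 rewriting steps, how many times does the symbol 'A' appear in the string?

0) B
1) BAB
2) BABABAB
3) BABABABABABABAB
4) BABABABABABABABABABABABABABABAB
5) BABABABABABABABABABABABABABABABABABABABABABABABABABABABABABABAB
6) BABABABABABABABABABABABABABABABABABABABABABABABABABABABABA…ABABABABABABABABABABABABABABABABABABABABABABABABABABABABAB  (len 127)
7) BABABABABABABABABABABABABABABABABABABABABABABABABABABABABA…ABABABABABABABABABABABABABABABABABABABABABABABABABABABABAB  (len 255)

127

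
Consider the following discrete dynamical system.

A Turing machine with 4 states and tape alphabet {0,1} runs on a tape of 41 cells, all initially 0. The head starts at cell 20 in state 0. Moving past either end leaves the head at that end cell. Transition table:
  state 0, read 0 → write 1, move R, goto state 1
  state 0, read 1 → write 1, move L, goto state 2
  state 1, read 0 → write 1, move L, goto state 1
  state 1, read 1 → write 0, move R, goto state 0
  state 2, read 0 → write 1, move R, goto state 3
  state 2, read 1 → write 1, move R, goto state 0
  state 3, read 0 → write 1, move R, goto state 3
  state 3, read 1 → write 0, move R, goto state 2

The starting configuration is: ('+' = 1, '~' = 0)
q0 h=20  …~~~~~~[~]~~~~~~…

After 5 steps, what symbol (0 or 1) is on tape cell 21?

1

0) q0 h=20  …~~~~~~[~]~~~~~~…
1) q1 h=21  …~~~~~+[~]~~~~~~…
2) q1 h=20  …~~~~~~[+]+~~~~~…
3) q0 h=21  …~~~~~~[+]~~~~~~…
4) q2 h=20  …~~~~~~[~]+~~~~~…
5) q3 h=21  …~~~~~+[+]~~~~~~…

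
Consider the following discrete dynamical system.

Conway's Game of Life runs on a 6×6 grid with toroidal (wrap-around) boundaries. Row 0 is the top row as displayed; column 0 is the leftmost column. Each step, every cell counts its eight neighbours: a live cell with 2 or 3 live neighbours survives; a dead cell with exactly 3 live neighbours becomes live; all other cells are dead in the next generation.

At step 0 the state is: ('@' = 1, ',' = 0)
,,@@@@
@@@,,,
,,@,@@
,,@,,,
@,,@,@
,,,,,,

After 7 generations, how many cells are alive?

gen 0: ,,@@@@
@@@,,,
,,@,@@
,,@,,,
@,,@,@
,,,,,,
gen 1: @,@@@@
@,,,,,
@,@,,@
@@@,,,
,,,,,,
@,@,,,
gen 2: @,@@@,
,,@,,,
,,@,,@
@,@,,@
@,@,,,
@,@,@,
gen 3: ,,@,@,
,,@,@@
@,@@,@
@,@@,@
@,@,,,
@,@,@,
gen 4: ,,@,@,
@,@,,,
,,,,,,
,,,,,,
@,@,@,
,,@,,,
gen 5: ,,@,,,
,@,@,,
,,,,,,
,,,,,,
,@,@,,
,,@,,@
gen 6: ,@@@,,
,,@,,,
,,,,,,
,,,,,,
,,@,,,
,@@@,,
gen 7: ,,,,,,
,@@@,,
,,,,,,
,,,,,,
,@@@,,
,,,,,,

6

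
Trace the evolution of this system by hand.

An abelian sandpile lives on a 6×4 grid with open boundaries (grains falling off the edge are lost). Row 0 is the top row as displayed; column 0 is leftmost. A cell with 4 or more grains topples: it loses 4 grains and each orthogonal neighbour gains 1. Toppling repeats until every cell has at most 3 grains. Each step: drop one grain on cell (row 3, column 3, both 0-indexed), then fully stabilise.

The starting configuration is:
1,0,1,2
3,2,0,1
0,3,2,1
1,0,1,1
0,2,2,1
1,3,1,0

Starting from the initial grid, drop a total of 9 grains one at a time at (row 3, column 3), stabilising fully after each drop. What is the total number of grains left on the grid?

36

t=0: 1,0,1,2
3,2,0,1
0,3,2,1
1,0,1,1
0,2,2,1
1,3,1,0
t=1: 1,0,1,2
3,2,0,1
0,3,2,1
1,0,1,2
0,2,2,1
1,3,1,0
t=2: 1,0,1,2
3,2,0,1
0,3,2,1
1,0,1,3
0,2,2,1
1,3,1,0
t=3: 1,0,1,2
3,2,0,1
0,3,2,2
1,0,2,0
0,2,2,2
1,3,1,0
t=4: 1,0,1,2
3,2,0,1
0,3,2,2
1,0,2,1
0,2,2,2
1,3,1,0
t=5: 1,0,1,2
3,2,0,1
0,3,2,2
1,0,2,2
0,2,2,2
1,3,1,0
t=6: 1,0,1,2
3,2,0,1
0,3,2,2
1,0,2,3
0,2,2,2
1,3,1,0
t=7: 1,0,1,2
3,2,0,1
0,3,2,3
1,0,3,0
0,2,2,3
1,3,1,0
t=8: 1,0,1,2
3,2,0,1
0,3,2,3
1,0,3,1
0,2,2,3
1,3,1,0
t=9: 1,0,1,2
3,2,0,1
0,3,2,3
1,0,3,2
0,2,2,3
1,3,1,0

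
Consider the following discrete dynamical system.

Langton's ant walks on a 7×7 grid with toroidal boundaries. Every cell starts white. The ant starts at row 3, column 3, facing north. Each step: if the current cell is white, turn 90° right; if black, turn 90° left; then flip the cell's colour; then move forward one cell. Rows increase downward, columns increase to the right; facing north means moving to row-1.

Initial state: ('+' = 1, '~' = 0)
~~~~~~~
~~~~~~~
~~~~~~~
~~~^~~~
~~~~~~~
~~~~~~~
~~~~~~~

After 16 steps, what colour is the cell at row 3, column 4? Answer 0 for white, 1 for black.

0) ~~~~~~~
~~~~~~~
~~~~~~~
~~~^~~~
~~~~~~~
~~~~~~~
~~~~~~~
1) ~~~~~~~
~~~~~~~
~~~~~~~
~~~+>~~
~~~~~~~
~~~~~~~
~~~~~~~
2) ~~~~~~~
~~~~~~~
~~~~~~~
~~~++~~
~~~~v~~
~~~~~~~
~~~~~~~
3) ~~~~~~~
~~~~~~~
~~~~~~~
~~~++~~
~~~<+~~
~~~~~~~
~~~~~~~
4) ~~~~~~~
~~~~~~~
~~~~~~~
~~~^+~~
~~~++~~
~~~~~~~
~~~~~~~
5) ~~~~~~~
~~~~~~~
~~~~~~~
~~<~+~~
~~~++~~
~~~~~~~
~~~~~~~
6) ~~~~~~~
~~~~~~~
~~^~~~~
~~+~+~~
~~~++~~
~~~~~~~
~~~~~~~
7) ~~~~~~~
~~~~~~~
~~+>~~~
~~+~+~~
~~~++~~
~~~~~~~
~~~~~~~
8) ~~~~~~~
~~~~~~~
~~++~~~
~~+v+~~
~~~++~~
~~~~~~~
~~~~~~~
9) ~~~~~~~
~~~~~~~
~~++~~~
~~<++~~
~~~++~~
~~~~~~~
~~~~~~~
10) ~~~~~~~
~~~~~~~
~~++~~~
~~~++~~
~~v++~~
~~~~~~~
~~~~~~~
11) ~~~~~~~
~~~~~~~
~~++~~~
~~~++~~
~<+++~~
~~~~~~~
~~~~~~~
12) ~~~~~~~
~~~~~~~
~~++~~~
~^~++~~
~++++~~
~~~~~~~
~~~~~~~
13) ~~~~~~~
~~~~~~~
~~++~~~
~+>++~~
~++++~~
~~~~~~~
~~~~~~~
14) ~~~~~~~
~~~~~~~
~~++~~~
~++++~~
~+v++~~
~~~~~~~
~~~~~~~
15) ~~~~~~~
~~~~~~~
~~++~~~
~++++~~
~+~>+~~
~~~~~~~
~~~~~~~
16) ~~~~~~~
~~~~~~~
~~++~~~
~++^+~~
~+~~+~~
~~~~~~~
~~~~~~~

1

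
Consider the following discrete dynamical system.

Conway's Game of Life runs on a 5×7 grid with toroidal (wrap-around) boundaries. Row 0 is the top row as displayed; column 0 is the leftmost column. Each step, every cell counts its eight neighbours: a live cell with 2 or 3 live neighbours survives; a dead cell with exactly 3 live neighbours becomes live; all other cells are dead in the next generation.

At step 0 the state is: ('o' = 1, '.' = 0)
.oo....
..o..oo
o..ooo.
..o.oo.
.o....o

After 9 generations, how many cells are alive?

30

step 0: .oo....
..o..oo
o..ooo.
..o.oo.
.o....o
step 1: .oo..oo
o.o..oo
.oo....
ooo....
oo.o.o.
step 2: ...o...
...o.o.
...o...
...o..o
...ooo.
step 3: ..oo.o.
..oo...
..oo...
..oo.o.
..oo.o.
step 4: .o.....
.o.....
.o.....
.o.....
.o...oo
step 5: .oo....
ooo....
ooo....
.oo....
.oo....
step 6: ...o...
...o...
...o...
...o...
o..o...
step 7: ..ooo..
..ooo..
..ooo..
..ooo..
..ooo..
step 8: .o...o.
.o...o.
.o...o.
.o...o.
.o...o.
step 9: ooo.ooo
ooo.ooo
ooo.ooo
ooo.ooo
ooo.ooo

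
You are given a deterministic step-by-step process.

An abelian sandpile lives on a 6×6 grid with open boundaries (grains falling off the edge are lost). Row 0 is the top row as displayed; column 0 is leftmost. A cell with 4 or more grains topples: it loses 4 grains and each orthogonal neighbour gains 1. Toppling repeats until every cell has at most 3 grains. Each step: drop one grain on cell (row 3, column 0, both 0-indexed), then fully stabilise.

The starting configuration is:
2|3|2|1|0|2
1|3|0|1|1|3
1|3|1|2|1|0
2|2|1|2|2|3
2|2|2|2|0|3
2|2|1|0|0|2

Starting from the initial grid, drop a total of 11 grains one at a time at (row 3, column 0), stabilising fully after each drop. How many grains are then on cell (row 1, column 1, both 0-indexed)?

1

[0] 2|3|2|1|0|2
1|3|0|1|1|3
1|3|1|2|1|0
2|2|1|2|2|3
2|2|2|2|0|3
2|2|1|0|0|2
[1] 2|3|2|1|0|2
1|3|0|1|1|3
1|3|1|2|1|0
3|2|1|2|2|3
2|2|2|2|0|3
2|2|1|0|0|2
[2] 2|3|2|1|0|2
1|3|0|1|1|3
2|3|1|2|1|0
0|3|1|2|2|3
3|2|2|2|0|3
2|2|1|0|0|2
[3] 2|3|2|1|0|2
1|3|0|1|1|3
2|3|1|2|1|0
1|3|1|2|2|3
3|2|2|2|0|3
2|2|1|0|0|2
[4] 2|3|2|1|0|2
1|3|0|1|1|3
2|3|1|2|1|0
2|3|1|2|2|3
3|2|2|2|0|3
2|2|1|0|0|2
[5] 2|3|2|1|0|2
1|3|0|1|1|3
2|3|1|2|1|0
3|3|1|2|2|3
3|2|2|2|0|3
2|2|1|0|0|2
[6] 3|0|3|1|0|2
3|1|1|1|1|3
0|2|2|2|1|0
3|2|2|2|2|3
1|0|3|2|0|3
3|3|1|0|0|2
[7] 3|0|3|1|0|2
3|1|1|1|1|3
1|2|2|2|1|0
0|3|2|2|2|3
2|0|3|2|0|3
3|3|1|0|0|2
[8] 3|0|3|1|0|2
3|1|1|1|1|3
1|2|2|2|1|0
1|3|2|2|2|3
2|0|3|2|0|3
3|3|1|0|0|2
[9] 3|0|3|1|0|2
3|1|1|1|1|3
1|2|2|2|1|0
2|3|2|2|2|3
2|0|3|2|0|3
3|3|1|0|0|2
[10] 3|0|3|1|0|2
3|1|1|1|1|3
1|2|2|2|1|0
3|3|2|2|2|3
2|0|3|2|0|3
3|3|1|0|0|2
[11] 3|0|3|1|0|2
3|1|1|1|1|3
2|3|2|2|1|0
1|0|3|2|2|3
3|1|3|2|0|3
3|3|1|0|0|2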